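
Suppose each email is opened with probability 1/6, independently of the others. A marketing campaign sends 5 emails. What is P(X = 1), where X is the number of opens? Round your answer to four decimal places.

X ~ Binomial(n=5, p=0.166667).
P(X=1) = C(5,1) · p^1 · (1−p)^4
= 5 · 0.16667 · 0.48225 = 0.401878

0.4019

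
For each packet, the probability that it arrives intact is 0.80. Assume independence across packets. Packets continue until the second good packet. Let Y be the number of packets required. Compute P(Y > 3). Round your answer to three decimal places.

Needing more than 3 packets ⇔ fewer than 2 successes in the first 3. With X ~ Binomial(3, 0.80), P(Y > 3) = P(X ≤ 1).
  k=0: C(3,0)·0.80^0·0.20^3 = 0.00800
  k=1: C(3,1)·0.80^1·0.20^2 = 0.09600
P(X ≤ 1) = 0.10400

0.104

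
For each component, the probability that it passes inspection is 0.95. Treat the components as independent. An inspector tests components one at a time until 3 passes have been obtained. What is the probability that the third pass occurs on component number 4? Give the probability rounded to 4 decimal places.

Y = trial on which the third success occurs; negative binomial, r=3, p=0.95.
P(Y=4) = C(3,2) · p^3 · (1−p)^1
= 3 · 0.85737 · 0.05 = 0.128606

0.1286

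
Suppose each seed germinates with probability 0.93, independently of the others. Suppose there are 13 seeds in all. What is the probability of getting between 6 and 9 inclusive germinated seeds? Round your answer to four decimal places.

0.0103

X ~ Binomial(13, 0.93); P(6 ≤ X ≤ 9) = Σ C(13,k) p^k (1−p)^(13−k) over k:
  k=6: C(13,6)·0.93^6·0.07^7 = 0.000009
  k=7: C(13,7)·0.93^7·0.07^6 = 0.000121
  k=8: C(13,8)·0.93^8·0.07^5 = 0.001210
  k=9: C(13,9)·0.93^9·0.07^4 = 0.008934
Total = 0.010275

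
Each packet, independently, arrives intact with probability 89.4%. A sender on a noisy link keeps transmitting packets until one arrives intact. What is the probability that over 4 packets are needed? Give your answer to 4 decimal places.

0.0001

Y = number of packets to the first success; geometric, p = 0.894.
P(Y > 4) = P(first 4 all fail) = (1−p)^4 = 0.000126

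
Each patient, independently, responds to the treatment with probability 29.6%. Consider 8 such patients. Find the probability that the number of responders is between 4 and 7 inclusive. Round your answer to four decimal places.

0.1868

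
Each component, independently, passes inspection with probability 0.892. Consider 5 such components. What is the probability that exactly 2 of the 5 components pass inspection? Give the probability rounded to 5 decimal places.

0.01002

X ~ Binomial(n=5, p=0.892).
P(X=2) = C(5,2) · p^2 · (1−p)^3
= 10 · 0.79566 · 0.0012597 = 0.0100231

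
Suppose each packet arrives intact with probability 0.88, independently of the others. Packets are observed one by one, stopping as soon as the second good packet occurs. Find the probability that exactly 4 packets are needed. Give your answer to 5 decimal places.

0.03345

Y = trial on which the second success occurs; negative binomial, r=2, p=0.88.
P(Y=4) = C(3,1) · p^2 · (1−p)^2
= 3 · 0.7744 · 0.0144 = 0.0334541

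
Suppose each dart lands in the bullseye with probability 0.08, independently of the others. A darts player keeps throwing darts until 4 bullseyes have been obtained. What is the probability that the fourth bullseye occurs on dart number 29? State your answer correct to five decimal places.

0.01669

Y = trial on which the fourth success occurs; negative binomial, r=4, p=0.08.
P(Y=29) = C(28,3) · p^4 · (1−p)^25
= 3276 · 4.096e-05 · 0.12436 = 0.0166878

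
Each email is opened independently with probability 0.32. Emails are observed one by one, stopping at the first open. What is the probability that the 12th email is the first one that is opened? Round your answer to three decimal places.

0.005

Geometric (trials to first success), p = 0.32.
P(Y = 12) = (1−p)^11 · p = 0.014375 · 0.32 = 0.00460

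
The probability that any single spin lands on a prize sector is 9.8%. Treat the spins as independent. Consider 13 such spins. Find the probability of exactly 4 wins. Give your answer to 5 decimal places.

0.02607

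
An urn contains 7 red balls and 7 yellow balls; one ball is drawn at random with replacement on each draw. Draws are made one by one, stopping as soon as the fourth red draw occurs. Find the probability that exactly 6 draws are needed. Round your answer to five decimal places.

Y = trial on which the fourth success occurs; negative binomial, r=4, p=0.50.
P(Y=6) = C(5,3) · p^4 · (1−p)^2
= 10 · 0.0625 · 0.25 = 0.1562500

0.15625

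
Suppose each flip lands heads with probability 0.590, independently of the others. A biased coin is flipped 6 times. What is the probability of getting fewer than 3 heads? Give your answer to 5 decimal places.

0.19331

X ~ Binomial(6, 0.59); P(X ≤ 2) = Σ C(6,k) p^k (1−p)^(6−k) over k:
  k=0: C(6,0)·0.59^0·0.41^6 = 0.0047501
  k=1: C(6,1)·0.59^1·0.41^5 = 0.0410131
  k=2: C(6,2)·0.59^2·0.41^4 = 0.1475471
Total = 0.1933103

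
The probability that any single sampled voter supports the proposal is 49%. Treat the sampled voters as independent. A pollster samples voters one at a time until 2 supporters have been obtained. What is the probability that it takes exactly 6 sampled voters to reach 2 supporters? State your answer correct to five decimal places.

0.08122

Y = trial on which the second success occurs; negative binomial, r=2, p=0.49.
P(Y=6) = C(5,1) · p^2 · (1−p)^4
= 5 · 0.2401 · 0.067652 = 0.0812162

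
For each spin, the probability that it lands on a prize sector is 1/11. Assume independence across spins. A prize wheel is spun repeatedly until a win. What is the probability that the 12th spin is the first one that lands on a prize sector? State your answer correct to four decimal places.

Geometric (trials to first success), p = 0.090909.
P(Y = 12) = (1−p)^11 · p = 0.35049 · 0.090909 = 0.031863

0.0319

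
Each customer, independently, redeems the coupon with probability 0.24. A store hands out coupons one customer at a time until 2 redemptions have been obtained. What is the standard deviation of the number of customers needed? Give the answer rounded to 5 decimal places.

5.13701

Y = total customers until the second success; negative binomial with r=2, p=0.24.
SD(Y) = √[r(1−p)/p²] = √(26.3888889) = 5.1370117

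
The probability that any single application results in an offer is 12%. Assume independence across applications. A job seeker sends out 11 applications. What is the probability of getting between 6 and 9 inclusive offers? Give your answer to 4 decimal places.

0.0008

X ~ Binomial(11, 0.12); P(6 ≤ X ≤ 9) = Σ C(11,k) p^k (1−p)^(11−k) over k:
  k=6: C(11,6)·0.12^6·0.88^5 = 0.000728
  k=7: C(11,7)·0.12^7·0.88^4 = 0.000071
  k=8: C(11,8)·0.12^8·0.88^3 = 0.000005
  k=9: C(11,9)·0.12^9·0.88^2 = 0.000000
Total = 0.000804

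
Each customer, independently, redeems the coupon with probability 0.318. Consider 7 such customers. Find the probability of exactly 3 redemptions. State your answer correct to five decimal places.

X ~ Binomial(n=7, p=0.318).
P(X=3) = C(7,3) · p^3 · (1−p)^4
= 35 · 0.032157 · 0.21634 = 0.2434932

0.24349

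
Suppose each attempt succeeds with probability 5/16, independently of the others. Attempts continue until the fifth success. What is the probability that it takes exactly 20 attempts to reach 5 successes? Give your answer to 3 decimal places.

0.042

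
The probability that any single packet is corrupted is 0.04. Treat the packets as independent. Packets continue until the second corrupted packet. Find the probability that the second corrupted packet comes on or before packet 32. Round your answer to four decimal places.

Finishing within 32 packets ⇔ at least 2 successes in the first 32. With X ~ Binomial(32, 0.04), P(Y ≤ 32) = 1 − P(X ≤ 1).
  k=0: C(32,0)·0.04^0·0.96^32 = 0.270819
  k=1: C(32,1)·0.04^1·0.96^31 = 0.361092
1 − 0.631911 = 0.368089

0.3681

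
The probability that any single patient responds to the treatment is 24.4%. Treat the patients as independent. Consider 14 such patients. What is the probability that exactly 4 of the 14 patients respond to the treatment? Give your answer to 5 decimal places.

X ~ Binomial(n=14, p=0.244).
P(X=4) = C(14,4) · p^4 · (1−p)^10
= 1001 · 0.0035445 · 0.060984 = 0.2163771

0.21638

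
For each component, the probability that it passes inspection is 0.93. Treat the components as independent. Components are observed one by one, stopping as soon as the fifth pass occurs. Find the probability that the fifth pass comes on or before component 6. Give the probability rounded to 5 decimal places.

0.93918

Finishing within 6 components ⇔ at least 5 successes in the first 6. With X ~ Binomial(6, 0.93), P(Y ≤ 6) = 1 − P(X ≤ 4).
  k=0: C(6,0)·0.93^0·0.07^6 = 0.0000001
  k=1: C(6,1)·0.93^1·0.07^5 = 0.0000094
  k=2: C(6,2)·0.93^2·0.07^4 = 0.0003115
  k=3: C(6,3)·0.93^3·0.07^3 = 0.0055179
  k=4: C(6,4)·0.93^4·0.07^2 = 0.0549818
1 − 0.0608207 = 0.9391793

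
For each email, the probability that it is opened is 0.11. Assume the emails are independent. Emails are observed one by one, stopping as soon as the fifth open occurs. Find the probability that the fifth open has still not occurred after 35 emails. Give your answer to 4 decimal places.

Needing more than 35 emails ⇔ fewer than 5 successes in the first 35. With X ~ Binomial(35, 0.11), P(Y > 35) = P(X ≤ 4).
  k=0: C(35,0)·0.11^0·0.89^35 = 0.016930
  k=1: C(35,1)·0.11^1·0.89^34 = 0.073235
  k=2: C(35,2)·0.11^2·0.89^33 = 0.153877
  k=3: C(35,3)·0.11^3·0.89^32 = 0.209203
  k=4: C(35,4)·0.11^4·0.89^31 = 0.206852
P(X ≤ 4) = 0.660097

0.6601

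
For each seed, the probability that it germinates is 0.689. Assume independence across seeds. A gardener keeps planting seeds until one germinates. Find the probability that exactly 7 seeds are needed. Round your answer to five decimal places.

0.00062

Geometric (trials to first success), p = 0.689.
P(Y = 7) = (1−p)^6 · p = 0.00090482 · 0.689 = 0.0006234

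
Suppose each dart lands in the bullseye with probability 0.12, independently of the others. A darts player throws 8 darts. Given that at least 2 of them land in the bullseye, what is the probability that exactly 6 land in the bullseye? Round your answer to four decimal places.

0.0003

X ~ Binomial(8, 0.12). Want P(X=6 | X≥2) = P(X=6) / P(X≥2).
P(X=6) = C(8,6)·0.12^6·0.88^2 = 0.000065
P(X≥2) = 1 − 0.359635 − 0.392329 = 0.248037
Ratio = 0.000065 / 0.248037 = 0.000261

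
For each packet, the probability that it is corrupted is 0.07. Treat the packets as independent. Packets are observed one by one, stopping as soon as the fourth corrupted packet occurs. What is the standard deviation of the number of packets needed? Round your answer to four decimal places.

27.5533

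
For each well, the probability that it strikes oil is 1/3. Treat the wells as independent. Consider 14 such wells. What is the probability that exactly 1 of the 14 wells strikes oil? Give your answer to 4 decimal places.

0.0240

X ~ Binomial(n=14, p=0.333333).
P(X=1) = C(14,1) · p^1 · (1−p)^13
= 14 · 0.33333 · 0.0051382 = 0.023978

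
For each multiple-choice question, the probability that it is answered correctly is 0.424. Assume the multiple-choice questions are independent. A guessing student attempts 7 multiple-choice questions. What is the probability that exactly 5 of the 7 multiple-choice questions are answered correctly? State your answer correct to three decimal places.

0.095

X ~ Binomial(n=7, p=0.424).
P(X=5) = C(7,5) · p^5 · (1−p)^2
= 21 · 0.013703 · 0.33178 = 0.09548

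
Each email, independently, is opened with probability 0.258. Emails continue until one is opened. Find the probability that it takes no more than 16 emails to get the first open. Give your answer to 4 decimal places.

Y = number of emails to the first success; geometric, p = 0.258.
P(Y ≤ 16) = 1 − (1−p)^16 = 1 − 0.008442 = 0.991558

0.9916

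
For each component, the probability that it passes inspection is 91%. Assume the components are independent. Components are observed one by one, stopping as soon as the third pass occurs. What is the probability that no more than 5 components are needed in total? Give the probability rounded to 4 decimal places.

Finishing within 5 components ⇔ at least 3 successes in the first 5. With X ~ Binomial(5, 0.91), P(Y ≤ 5) = 1 − P(X ≤ 2).
  k=0: C(5,0)·0.91^0·0.09^5 = 0.000006
  k=1: C(5,1)·0.91^1·0.09^4 = 0.000299
  k=2: C(5,2)·0.91^2·0.09^3 = 0.006037
1 − 0.006341 = 0.993659

0.9937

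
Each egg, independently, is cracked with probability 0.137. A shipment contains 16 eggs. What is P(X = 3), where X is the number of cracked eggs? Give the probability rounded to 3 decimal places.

X ~ Binomial(n=16, p=0.137).
P(X=3) = C(16,3) · p^3 · (1−p)^13
= 560 · 0.0025714 · 0.14728 = 0.21208

0.212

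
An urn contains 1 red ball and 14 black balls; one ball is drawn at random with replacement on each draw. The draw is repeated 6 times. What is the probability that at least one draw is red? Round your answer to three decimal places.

0.339

P(at least one) = 1 − P(none) = 1 − (1 − 0.066667)^6
= 1 − 0.66103 = 0.33897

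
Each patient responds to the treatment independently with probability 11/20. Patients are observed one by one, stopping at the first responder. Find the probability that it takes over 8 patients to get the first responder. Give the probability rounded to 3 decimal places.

Y = number of patients to the first success; geometric, p = 0.55.
P(Y > 8) = P(first 8 all fail) = (1−p)^8 = 0.00168

0.002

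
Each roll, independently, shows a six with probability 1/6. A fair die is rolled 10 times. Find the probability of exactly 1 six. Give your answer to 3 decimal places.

0.323

X ~ Binomial(n=10, p=0.166667).
P(X=1) = C(10,1) · p^1 · (1−p)^9
= 10 · 0.16667 · 0.19381 = 0.32301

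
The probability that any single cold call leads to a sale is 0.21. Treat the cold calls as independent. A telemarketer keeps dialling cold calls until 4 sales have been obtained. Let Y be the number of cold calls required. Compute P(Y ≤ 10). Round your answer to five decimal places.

Finishing within 10 cold calls ⇔ at least 4 successes in the first 10. With X ~ Binomial(10, 0.21), P(Y ≤ 10) = 1 − P(X ≤ 3).
  k=0: C(10,0)·0.21^0·0.79^10 = 0.0946828
  k=1: C(10,1)·0.21^1·0.79^9 = 0.2516884
  k=2: C(10,2)·0.21^2·0.79^8 = 0.3010702
  k=3: C(10,3)·0.21^3·0.79^7 = 0.2134169
1 − 0.8608582 = 0.1391418

0.13914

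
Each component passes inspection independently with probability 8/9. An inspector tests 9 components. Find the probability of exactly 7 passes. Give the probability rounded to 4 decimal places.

X ~ Binomial(n=9, p=0.888889).
P(X=7) = C(9,7) · p^7 · (1−p)^2
= 36 · 0.43846 · 0.012346 = 0.194872

0.1949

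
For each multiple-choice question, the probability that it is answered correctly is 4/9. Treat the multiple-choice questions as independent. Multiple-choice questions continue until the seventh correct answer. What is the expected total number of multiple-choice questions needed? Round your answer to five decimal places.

Y = total multiple-choice questions until the seventh success; negative binomial with r=7, p=0.444444.
E[Y] = r / p = 7 / 0.444444 = 15.7500000

15.75000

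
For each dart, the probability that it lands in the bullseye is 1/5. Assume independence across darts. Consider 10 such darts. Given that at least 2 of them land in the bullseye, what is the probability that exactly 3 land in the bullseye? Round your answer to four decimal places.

0.3225

X ~ Binomial(10, 0.20). Want P(X=3 | X≥2) = P(X=3) / P(X≥2).
P(X=3) = C(10,3)·0.20^3·0.80^7 = 0.201327
P(X≥2) = 1 − 0.107374 − 0.268435 = 0.624190
Ratio = 0.201327 / 0.624190 = 0.322540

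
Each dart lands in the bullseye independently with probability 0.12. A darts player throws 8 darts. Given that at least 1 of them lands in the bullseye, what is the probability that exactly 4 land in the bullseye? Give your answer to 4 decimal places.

0.0136

X ~ Binomial(8, 0.12). Want P(X=4 | X≥1) = P(X=4) / P(X≥1).
P(X=4) = C(8,4)·0.12^4·0.88^4 = 0.008705
P(X≥1) = 1 − 0.359635 = 0.640365
Ratio = 0.008705 / 0.640365 = 0.013593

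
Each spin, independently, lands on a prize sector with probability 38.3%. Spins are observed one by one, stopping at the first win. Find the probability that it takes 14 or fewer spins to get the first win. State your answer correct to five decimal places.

Y = number of spins to the first success; geometric, p = 0.383.
P(Y ≤ 14) = 1 − (1−p)^14 = 1 − 0.0011588 = 0.9988412

0.99884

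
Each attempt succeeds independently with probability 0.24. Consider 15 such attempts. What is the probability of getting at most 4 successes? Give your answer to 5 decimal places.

X ~ Binomial(15, 0.24); P(X ≤ 4) = Σ C(15,k) p^k (1−p)^(15−k) over k:
  k=0: C(15,0)·0.24^0·0.76^15 = 0.0163006
  k=1: C(15,1)·0.24^1·0.76^14 = 0.0772134
  k=2: C(15,2)·0.24^2·0.76^13 = 0.1706823
  k=3: C(15,3)·0.24^3·0.76^12 = 0.2335653
  k=4: C(15,4)·0.24^4·0.76^11 = 0.2212723
Total = 0.7190339

0.71903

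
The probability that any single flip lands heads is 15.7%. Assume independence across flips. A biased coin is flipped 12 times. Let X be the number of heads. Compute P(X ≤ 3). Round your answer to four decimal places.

X ~ Binomial(12, 0.157); P(X ≤ 3) = Σ C(12,k) p^k (1−p)^(12−k) over k:
  k=0: C(12,0)·0.157^0·0.843^12 = 0.128804
  k=1: C(12,1)·0.157^1·0.843^11 = 0.287862
  k=2: C(12,2)·0.157^2·0.843^10 = 0.294862
  k=3: C(12,3)·0.157^3·0.843^9 = 0.183050
Total = 0.894579

0.8946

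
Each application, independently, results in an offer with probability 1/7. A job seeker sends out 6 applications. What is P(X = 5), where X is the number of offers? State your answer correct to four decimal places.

0.0003

X ~ Binomial(n=6, p=0.142857).
P(X=5) = C(6,5) · p^5 · (1−p)^1
= 6 · 5.9499e-05 · 0.85714 = 0.000306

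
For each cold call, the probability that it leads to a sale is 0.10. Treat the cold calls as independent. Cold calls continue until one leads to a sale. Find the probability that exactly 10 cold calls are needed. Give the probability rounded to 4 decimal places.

0.0387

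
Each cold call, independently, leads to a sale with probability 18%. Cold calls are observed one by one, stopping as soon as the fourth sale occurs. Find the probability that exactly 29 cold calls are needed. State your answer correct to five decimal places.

0.02409

Y = trial on which the fourth success occurs; negative binomial, r=4, p=0.18.
P(Y=29) = C(28,3) · p^4 · (1−p)^25
= 3276 · 0.0010498 · 0.007004 = 0.0240869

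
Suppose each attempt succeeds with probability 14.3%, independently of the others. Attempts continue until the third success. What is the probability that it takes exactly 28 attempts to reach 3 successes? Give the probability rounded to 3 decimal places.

0.022

Y = trial on which the third success occurs; negative binomial, r=3, p=0.143.
P(Y=28) = C(27,2) · p^3 · (1−p)^25
= 351 · 0.0029242 · 0.021112 = 0.02167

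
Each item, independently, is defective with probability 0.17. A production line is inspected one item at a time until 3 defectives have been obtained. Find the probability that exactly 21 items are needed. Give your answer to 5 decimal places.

Y = trial on which the third success occurs; negative binomial, r=3, p=0.17.
P(Y=21) = C(20,2) · p^3 · (1−p)^18
= 190 · 0.004913 · 0.034947 = 0.0326217

0.03262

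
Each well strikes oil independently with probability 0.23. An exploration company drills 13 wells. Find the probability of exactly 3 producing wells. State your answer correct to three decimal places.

0.255

X ~ Binomial(n=13, p=0.23).
P(X=3) = C(13,3) · p^3 · (1−p)^10
= 286 · 0.012167 · 0.073267 = 0.25495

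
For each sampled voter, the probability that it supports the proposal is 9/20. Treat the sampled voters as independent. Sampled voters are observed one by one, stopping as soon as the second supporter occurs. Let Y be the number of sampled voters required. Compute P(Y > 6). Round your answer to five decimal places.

0.16357

Needing more than 6 sampled voters ⇔ fewer than 2 successes in the first 6. With X ~ Binomial(6, 0.45), P(Y > 6) = P(X ≤ 1).
  k=0: C(6,0)·0.45^0·0.55^6 = 0.0276806
  k=1: C(6,1)·0.45^1·0.55^5 = 0.1358868
P(X ≤ 1) = 0.1635674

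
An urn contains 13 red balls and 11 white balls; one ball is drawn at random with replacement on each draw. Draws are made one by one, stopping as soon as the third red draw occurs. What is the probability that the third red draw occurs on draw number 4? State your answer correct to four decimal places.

0.2185

Y = trial on which the third success occurs; negative binomial, r=3, p=0.541667.
P(Y=4) = C(3,2) · p^3 · (1−p)^1
= 3 · 0.15893 · 0.45833 = 0.218524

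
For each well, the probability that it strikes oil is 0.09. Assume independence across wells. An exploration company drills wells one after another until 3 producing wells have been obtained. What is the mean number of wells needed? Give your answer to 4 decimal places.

33.3333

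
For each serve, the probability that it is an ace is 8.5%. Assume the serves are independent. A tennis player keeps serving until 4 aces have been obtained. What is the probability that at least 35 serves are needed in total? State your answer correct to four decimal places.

Needing more than 34 serves ⇔ fewer than 4 successes in the first 34. With X ~ Binomial(34, 0.085), P(Y > 34) = P(X ≤ 3).
  k=0: C(34,0)·0.085^0·0.915^34 = 0.048788
  k=1: C(34,1)·0.085^1·0.915^33 = 0.154097
  k=2: C(34,2)·0.085^2·0.915^32 = 0.236198
  k=3: C(34,3)·0.085^3·0.915^31 = 0.234047
P(X ≤ 3) = 0.673130

0.6731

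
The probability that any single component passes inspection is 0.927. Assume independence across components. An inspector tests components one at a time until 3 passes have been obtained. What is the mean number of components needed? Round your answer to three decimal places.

3.236

Y = total components until the third success; negative binomial with r=3, p=0.927.
E[Y] = r / p = 3 / 0.927 = 3.23625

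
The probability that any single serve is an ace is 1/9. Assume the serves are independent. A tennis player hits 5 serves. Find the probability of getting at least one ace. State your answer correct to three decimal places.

0.445

P(at least one) = 1 − P(none) = 1 − (1 − 0.111111)^5
= 1 − 0.55493 = 0.44507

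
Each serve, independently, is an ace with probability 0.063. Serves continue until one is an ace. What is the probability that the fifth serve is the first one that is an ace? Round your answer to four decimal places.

0.0486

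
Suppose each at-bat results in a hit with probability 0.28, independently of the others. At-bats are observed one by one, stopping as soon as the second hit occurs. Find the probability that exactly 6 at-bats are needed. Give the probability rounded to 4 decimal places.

0.1053

Y = trial on which the second success occurs; negative binomial, r=2, p=0.28.
P(Y=6) = C(5,1) · p^2 · (1−p)^4
= 5 · 0.0784 · 0.26874 = 0.105346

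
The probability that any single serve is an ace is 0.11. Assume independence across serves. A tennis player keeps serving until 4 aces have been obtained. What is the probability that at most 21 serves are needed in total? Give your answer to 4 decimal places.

0.1940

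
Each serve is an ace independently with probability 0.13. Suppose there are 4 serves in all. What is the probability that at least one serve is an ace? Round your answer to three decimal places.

P(at least one) = 1 − P(none) = 1 − (1 − 0.13)^4
= 1 − 0.57290 = 0.42710

0.427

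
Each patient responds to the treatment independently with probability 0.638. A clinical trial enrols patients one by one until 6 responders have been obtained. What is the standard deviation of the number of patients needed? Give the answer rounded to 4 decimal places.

2.3100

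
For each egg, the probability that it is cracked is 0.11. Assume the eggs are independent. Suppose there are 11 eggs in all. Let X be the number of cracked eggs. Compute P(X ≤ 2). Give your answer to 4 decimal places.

X ~ Binomial(11, 0.11); P(X ≤ 2) = Σ C(11,k) p^k (1−p)^(11−k) over k:
  k=0: C(11,0)·0.11^0·0.89^11 = 0.277517
  k=1: C(11,1)·0.11^1·0.89^10 = 0.377299
  k=2: C(11,2)·0.11^2·0.89^9 = 0.233162
Total = 0.887978

0.8880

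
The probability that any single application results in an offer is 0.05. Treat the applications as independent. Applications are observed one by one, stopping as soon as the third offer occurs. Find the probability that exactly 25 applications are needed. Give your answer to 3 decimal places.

Y = trial on which the third success occurs; negative binomial, r=3, p=0.05.
P(Y=25) = C(24,2) · p^3 · (1−p)^22
= 276 · 0.000125 · 0.32353 = 0.01116

0.011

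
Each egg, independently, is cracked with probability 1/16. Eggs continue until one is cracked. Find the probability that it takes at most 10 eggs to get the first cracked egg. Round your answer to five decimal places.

Y = number of eggs to the first success; geometric, p = 0.0625.
P(Y ≤ 10) = 1 − (1−p)^10 = 1 − 0.5244605 = 0.4755395

0.47554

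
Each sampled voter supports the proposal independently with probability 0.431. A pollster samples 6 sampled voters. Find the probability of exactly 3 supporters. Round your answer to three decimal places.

0.295

X ~ Binomial(n=6, p=0.431).
P(X=3) = C(6,3) · p^3 · (1−p)^3
= 20 · 0.080063 · 0.18422 = 0.29498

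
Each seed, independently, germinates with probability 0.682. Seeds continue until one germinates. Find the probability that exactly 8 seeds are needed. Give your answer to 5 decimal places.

0.00022

Geometric (trials to first success), p = 0.682.
P(Y = 8) = (1−p)^7 · p = 0.00032884 · 0.682 = 0.0002243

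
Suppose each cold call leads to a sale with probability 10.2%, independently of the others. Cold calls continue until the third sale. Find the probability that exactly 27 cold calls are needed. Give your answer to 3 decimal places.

Y = trial on which the third success occurs; negative binomial, r=3, p=0.102.
P(Y=27) = C(26,2) · p^3 · (1−p)^24
= 325 · 0.0010612 · 0.075619 = 0.02608

0.026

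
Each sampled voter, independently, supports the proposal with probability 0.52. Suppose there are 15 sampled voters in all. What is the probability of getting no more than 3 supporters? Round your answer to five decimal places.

X ~ Binomial(15, 0.52); P(X ≤ 3) = Σ C(15,k) p^k (1−p)^(15−k) over k:
  k=0: C(15,0)·0.52^0·0.48^15 = 0.0000165
  k=1: C(15,1)·0.52^1·0.48^14 = 0.0002688
  k=2: C(15,2)·0.52^2·0.48^13 = 0.0020386
  k=3: C(15,3)·0.52^3·0.48^12 = 0.0095701
Total = 0.0118941

0.01189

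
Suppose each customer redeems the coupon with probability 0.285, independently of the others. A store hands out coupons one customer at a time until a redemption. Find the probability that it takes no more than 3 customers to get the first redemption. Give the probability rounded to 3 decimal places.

Y = number of customers to the first success; geometric, p = 0.285.
P(Y ≤ 3) = 1 − (1−p)^3 = 1 − 0.36553 = 0.63447

0.634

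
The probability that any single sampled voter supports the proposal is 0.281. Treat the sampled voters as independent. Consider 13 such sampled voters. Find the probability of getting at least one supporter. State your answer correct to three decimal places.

0.986

P(at least one) = 1 − P(none) = 1 − (1 − 0.281)^13
= 1 − 0.01372 = 0.98628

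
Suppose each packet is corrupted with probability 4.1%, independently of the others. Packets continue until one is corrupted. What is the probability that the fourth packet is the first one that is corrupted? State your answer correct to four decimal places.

Geometric (trials to first success), p = 0.041.
P(Y = 4) = (1−p)^3 · p = 0.88197 · 0.041 = 0.036161

0.0362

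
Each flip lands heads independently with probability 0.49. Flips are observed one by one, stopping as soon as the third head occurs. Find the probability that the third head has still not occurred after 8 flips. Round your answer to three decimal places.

Needing more than 8 flips ⇔ fewer than 3 successes in the first 8. With X ~ Binomial(8, 0.49), P(Y > 8) = P(X ≤ 2).
  k=0: C(8,0)·0.49^0·0.51^8 = 0.00458
  k=1: C(8,1)·0.49^1·0.51^7 = 0.03518
  k=2: C(8,2)·0.49^2·0.51^6 = 0.11830
P(X ≤ 2) = 0.15805

0.158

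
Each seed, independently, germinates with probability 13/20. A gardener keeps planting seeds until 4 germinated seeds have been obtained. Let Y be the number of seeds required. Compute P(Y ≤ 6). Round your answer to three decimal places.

0.647

Finishing within 6 seeds ⇔ at least 4 successes in the first 6. With X ~ Binomial(6, 0.65), P(Y ≤ 6) = 1 − P(X ≤ 3).
  k=0: C(6,0)·0.65^0·0.35^6 = 0.00184
  k=1: C(6,1)·0.65^1·0.35^5 = 0.02048
  k=2: C(6,2)·0.65^2·0.35^4 = 0.09510
  k=3: C(6,3)·0.65^3·0.35^3 = 0.23549
1 − 0.35291 = 0.64709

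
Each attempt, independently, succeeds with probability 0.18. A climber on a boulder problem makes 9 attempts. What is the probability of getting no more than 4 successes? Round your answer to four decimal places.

0.9875

X ~ Binomial(9, 0.18); P(X ≤ 4) = Σ C(9,k) p^k (1−p)^(9−k) over k:
  k=0: C(9,0)·0.18^0·0.82^9 = 0.167620
  k=1: C(9,1)·0.18^1·0.82^8 = 0.331151
  k=2: C(9,2)·0.18^2·0.82^7 = 0.290767
  k=3: C(9,3)·0.18^3·0.82^6 = 0.148929
  k=4: C(9,4)·0.18^4·0.82^5 = 0.049038
Total = 0.987504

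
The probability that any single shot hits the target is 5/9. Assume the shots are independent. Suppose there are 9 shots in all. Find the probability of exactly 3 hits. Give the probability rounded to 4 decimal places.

0.1110

X ~ Binomial(n=9, p=0.555556).
P(X=3) = C(9,3) · p^3 · (1−p)^6
= 84 · 0.17147 · 0.0077073 = 0.111011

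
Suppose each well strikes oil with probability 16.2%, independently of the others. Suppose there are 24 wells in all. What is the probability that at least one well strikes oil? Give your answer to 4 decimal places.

P(at least one) = 1 − P(none) = 1 − (1 − 0.162)^24
= 1 − 0.014383 = 0.985617

0.9856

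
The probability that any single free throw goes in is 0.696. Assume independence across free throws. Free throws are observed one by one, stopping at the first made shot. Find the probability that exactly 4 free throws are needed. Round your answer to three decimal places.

Geometric (trials to first success), p = 0.696.
P(Y = 4) = (1−p)^3 · p = 0.028094 · 0.696 = 0.01955

0.020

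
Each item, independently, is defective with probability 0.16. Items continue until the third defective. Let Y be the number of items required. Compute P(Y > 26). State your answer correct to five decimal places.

0.19068

Needing more than 26 items ⇔ fewer than 3 successes in the first 26. With X ~ Binomial(26, 0.16), P(Y > 26) = P(X ≤ 2).
  k=0: C(26,0)·0.16^0·0.84^26 = 0.0107464
  k=1: C(26,1)·0.16^1·0.84^25 = 0.0532201
  k=2: C(26,2)·0.16^2·0.84^24 = 0.1267145
P(X ≤ 2) = 0.1906809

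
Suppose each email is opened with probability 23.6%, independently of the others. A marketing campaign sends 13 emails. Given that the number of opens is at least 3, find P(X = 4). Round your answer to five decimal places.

X ~ Binomial(13, 0.236). Want P(X=4 | X≥3) = P(X=4) / P(X≥3).
P(X=4) = C(13,4)·0.236^4·0.764^9 = 0.1966954
P(X≥3) = 1 − 0.0302144 − 0.1213321 − 0.2248773 = 0.6235763
Ratio = 0.1966954 / 0.6235763 = 0.3154312

0.31543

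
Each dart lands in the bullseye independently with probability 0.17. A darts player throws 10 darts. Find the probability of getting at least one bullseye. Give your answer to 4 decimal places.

0.8448

P(at least one) = 1 − P(none) = 1 − (1 − 0.17)^10
= 1 − 0.155160 = 0.844840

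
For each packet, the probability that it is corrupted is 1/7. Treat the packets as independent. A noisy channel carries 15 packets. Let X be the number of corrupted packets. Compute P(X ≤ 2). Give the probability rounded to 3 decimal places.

X ~ Binomial(15, 0.142857); P(X ≤ 2) = Σ C(15,k) p^k (1−p)^(15−k) over k:
  k=0: C(15,0)·0.142857^0·0.857143^15 = 0.09904
  k=1: C(15,1)·0.142857^1·0.857143^14 = 0.24759
  k=2: C(15,2)·0.142857^2·0.857143^13 = 0.28886
Total = 0.63549

0.635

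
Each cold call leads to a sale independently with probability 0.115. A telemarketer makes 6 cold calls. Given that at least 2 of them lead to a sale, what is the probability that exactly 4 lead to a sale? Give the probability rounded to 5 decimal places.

0.01418

X ~ Binomial(6, 0.115). Want P(X=4 | X≥2) = P(X=4) / P(X≥2).
P(X=4) = C(6,4)·0.115^4·0.885^2 = 0.0020548
P(X≥2) = 1 − 0.4804626 − 0.3745980 = 0.1449394
Ratio = 0.0020548 / 0.1449394 = 0.0141769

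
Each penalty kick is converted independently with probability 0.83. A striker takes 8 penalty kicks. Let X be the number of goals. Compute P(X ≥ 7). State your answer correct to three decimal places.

0.594

X ~ Binomial(8, 0.83); P(X ≥ 7) = Σ C(8,k) p^k (1−p)^(8−k) over k:
  k=7: C(8,7)·0.83^7·0.17^1 = 0.36905
  k=8: C(8,8)·0.83^8·0.17^0 = 0.22523
Total = 0.59428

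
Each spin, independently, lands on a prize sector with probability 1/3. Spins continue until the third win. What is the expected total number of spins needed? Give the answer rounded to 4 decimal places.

Y = total spins until the third success; negative binomial with r=3, p=0.333333.
E[Y] = r / p = 3 / 0.333333 = 9.000000

9.0000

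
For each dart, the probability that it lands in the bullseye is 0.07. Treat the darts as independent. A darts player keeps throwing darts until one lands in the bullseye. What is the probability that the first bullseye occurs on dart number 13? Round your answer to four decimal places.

Geometric (trials to first success), p = 0.07.
P(Y = 13) = (1−p)^12 · p = 0.4186 · 0.07 = 0.029302

0.0293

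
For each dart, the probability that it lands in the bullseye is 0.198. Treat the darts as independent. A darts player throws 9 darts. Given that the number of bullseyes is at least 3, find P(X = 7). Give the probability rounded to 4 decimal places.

X ~ Binomial(9, 0.198). Want P(X=7 | X≥3) = P(X=7) / P(X≥3).
P(X=7) = C(9,7)·0.198^7·0.802^2 = 0.000276
P(X≥3) = 1 − 0.137268 − 0.305002 − 0.301199 = 0.256531
Ratio = 0.000276 / 0.256531 = 0.001077

0.0011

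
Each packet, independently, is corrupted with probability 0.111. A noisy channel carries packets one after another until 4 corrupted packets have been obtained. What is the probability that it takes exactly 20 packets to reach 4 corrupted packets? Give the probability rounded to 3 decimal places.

0.022

Y = trial on which the fourth success occurs; negative binomial, r=4, p=0.111.
P(Y=20) = C(19,3) · p^4 · (1−p)^16
= 969 · 0.00015181 · 0.1522 = 0.02239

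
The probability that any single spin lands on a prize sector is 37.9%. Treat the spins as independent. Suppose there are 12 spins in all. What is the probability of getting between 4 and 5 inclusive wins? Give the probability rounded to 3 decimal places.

0.446

X ~ Binomial(12, 0.379); P(4 ≤ X ≤ 5) = Σ C(12,k) p^k (1−p)^(12−k) over k:
  k=4: C(12,4)·0.379^4·0.621^8 = 0.22589
  k=5: C(12,5)·0.379^5·0.621^7 = 0.22058
Total = 0.44647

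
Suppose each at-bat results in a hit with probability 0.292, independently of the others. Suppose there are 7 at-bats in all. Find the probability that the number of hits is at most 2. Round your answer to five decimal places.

0.66515

X ~ Binomial(7, 0.292); P(X ≤ 2) = Σ C(7,k) p^k (1−p)^(7−k) over k:
  k=0: C(7,0)·0.292^0·0.708^7 = 0.0891729
  k=1: C(7,1)·0.292^1·0.708^6 = 0.2574426
  k=2: C(7,2)·0.292^2·0.708^5 = 0.3185307
Total = 0.6651462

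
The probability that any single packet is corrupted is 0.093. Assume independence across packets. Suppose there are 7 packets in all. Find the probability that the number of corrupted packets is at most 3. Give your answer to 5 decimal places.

0.99792

X ~ Binomial(7, 0.093); P(X ≤ 3) = Σ C(7,k) p^k (1−p)^(7−k) over k:
  k=0: C(7,0)·0.093^0·0.907^7 = 0.5049531
  k=1: C(7,1)·0.093^1·0.907^6 = 0.3624305
  k=2: C(7,2)·0.093^2·0.907^5 = 0.1114863
  k=3: C(7,3)·0.093^3·0.907^4 = 0.0190522
Total = 0.9979221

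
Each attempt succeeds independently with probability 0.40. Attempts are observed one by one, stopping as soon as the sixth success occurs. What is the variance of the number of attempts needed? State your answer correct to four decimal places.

22.5000

Y = total attempts until the sixth success; negative binomial with r=6, p=0.40.
Var(Y) = r(1−p)/p² = 6·0.60 / 0.40² = 22.500000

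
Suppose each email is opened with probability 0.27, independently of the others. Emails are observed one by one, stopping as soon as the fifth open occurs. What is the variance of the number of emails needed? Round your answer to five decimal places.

50.06859

Y = total emails until the fifth success; negative binomial with r=5, p=0.27.
Var(Y) = r(1−p)/p² = 5·0.73 / 0.27² = 50.0685871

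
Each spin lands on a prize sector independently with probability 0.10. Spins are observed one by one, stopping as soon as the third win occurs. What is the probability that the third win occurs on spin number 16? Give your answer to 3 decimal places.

0.027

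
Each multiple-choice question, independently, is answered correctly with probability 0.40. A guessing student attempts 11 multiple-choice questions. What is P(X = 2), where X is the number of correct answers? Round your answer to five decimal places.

X ~ Binomial(n=11, p=0.40).
P(X=2) = C(11,2) · p^2 · (1−p)^9
= 55 · 0.16 · 0.010078 = 0.0886837

0.08868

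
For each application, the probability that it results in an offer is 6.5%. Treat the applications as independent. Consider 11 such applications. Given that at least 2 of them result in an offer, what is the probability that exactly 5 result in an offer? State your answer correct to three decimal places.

0.002

X ~ Binomial(11, 0.065). Want P(X=5 | X≥2) = P(X=5) / P(X≥2).
P(X=5) = C(11,5)·0.065^5·0.935^6 = 0.00036
P(X≥2) = 1 − 0.47745 − 0.36511 = 0.15744
Ratio = 0.00036 / 0.15744 = 0.00227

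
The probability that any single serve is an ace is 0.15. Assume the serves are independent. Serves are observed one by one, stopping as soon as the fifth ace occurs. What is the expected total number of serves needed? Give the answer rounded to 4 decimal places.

Y = total serves until the fifth success; negative binomial with r=5, p=0.15.
E[Y] = r / p = 5 / 0.15 = 33.333333

33.3333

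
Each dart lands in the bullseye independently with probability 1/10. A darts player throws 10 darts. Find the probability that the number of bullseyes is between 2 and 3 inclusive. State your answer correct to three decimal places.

0.251

X ~ Binomial(10, 0.10); P(2 ≤ X ≤ 3) = Σ C(10,k) p^k (1−p)^(10−k) over k:
  k=2: C(10,2)·0.10^2·0.90^8 = 0.19371
  k=3: C(10,3)·0.10^3·0.90^7 = 0.05740
Total = 0.25111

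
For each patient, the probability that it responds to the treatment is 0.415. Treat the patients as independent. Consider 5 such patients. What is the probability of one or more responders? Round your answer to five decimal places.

P(at least one) = 1 − P(none) = 1 − (1 − 0.415)^5
= 1 − 0.0685140 = 0.9314860

0.93149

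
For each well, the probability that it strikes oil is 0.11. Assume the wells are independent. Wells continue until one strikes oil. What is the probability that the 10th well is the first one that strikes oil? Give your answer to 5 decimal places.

0.03854

Geometric (trials to first success), p = 0.11.
P(Y = 10) = (1−p)^9 · p = 0.35036 · 0.11 = 0.0385392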